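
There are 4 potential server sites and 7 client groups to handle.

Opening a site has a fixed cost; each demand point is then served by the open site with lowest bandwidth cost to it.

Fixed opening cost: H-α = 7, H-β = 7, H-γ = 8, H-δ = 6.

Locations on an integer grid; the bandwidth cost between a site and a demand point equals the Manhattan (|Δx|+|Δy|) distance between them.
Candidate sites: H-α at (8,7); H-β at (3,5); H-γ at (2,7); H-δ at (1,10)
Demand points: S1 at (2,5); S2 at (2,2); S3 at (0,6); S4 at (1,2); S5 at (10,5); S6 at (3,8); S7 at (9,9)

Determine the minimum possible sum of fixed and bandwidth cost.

38

Open {H-α, H-β}: assign each demand point to its cheapest open site.
  S1→H-β 1, S2→H-β 4, S3→H-β 4, S4→H-β 5, S5→H-α 4, S6→H-β 3, S7→H-α 3
  bandwidth cost 24, fixed 14 → total 38.
Compare {H-α, H-γ}: bandwidth cost 25 + fixed 15 = 40.
Compare {H-β}: bandwidth cost 34 + fixed 7 = 41.
Compare {H-α, H-β, H-γ}: bandwidth cost 22 + fixed 22 = 44.
All other subsets cost ≥ 40. Minimum total cost: 38.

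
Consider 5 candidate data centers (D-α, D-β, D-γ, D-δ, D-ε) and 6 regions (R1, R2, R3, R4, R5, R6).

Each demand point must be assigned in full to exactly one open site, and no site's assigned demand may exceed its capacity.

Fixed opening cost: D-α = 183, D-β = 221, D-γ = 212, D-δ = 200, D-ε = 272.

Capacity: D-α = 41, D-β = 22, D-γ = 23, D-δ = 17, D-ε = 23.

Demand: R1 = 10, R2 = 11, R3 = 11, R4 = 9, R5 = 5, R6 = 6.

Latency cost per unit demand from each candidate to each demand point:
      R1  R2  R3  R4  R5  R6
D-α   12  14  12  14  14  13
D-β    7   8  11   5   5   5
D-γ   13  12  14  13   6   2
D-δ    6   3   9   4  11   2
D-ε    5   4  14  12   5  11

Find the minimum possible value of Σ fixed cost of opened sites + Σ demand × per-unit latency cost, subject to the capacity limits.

Open {D-α, D-δ}; cheapest assignment that respects the capacities:
  D-α (cap 41, load 35): R1, R3, R4, R5 — cost 10×12 + 11×12 + 9×14 + 5×14 = 448
  D-δ (cap 17, load 17): R2, R6 — cost 11×3 + 6×2 = 45
  Shipping 493, fixed 383 → total 876.
  Any other capacity-feasible assignment to {D-α, D-δ} ships for at least 493.
Compare {D-α, D-β}: its best feasible assignment gives total 910.
Compare {D-α, D-γ}: its best feasible assignment gives total 947.
Every other set of open sites that can feasibly serve all demand totals ≥ 910 even under its best assignment. Minimum: 876.

876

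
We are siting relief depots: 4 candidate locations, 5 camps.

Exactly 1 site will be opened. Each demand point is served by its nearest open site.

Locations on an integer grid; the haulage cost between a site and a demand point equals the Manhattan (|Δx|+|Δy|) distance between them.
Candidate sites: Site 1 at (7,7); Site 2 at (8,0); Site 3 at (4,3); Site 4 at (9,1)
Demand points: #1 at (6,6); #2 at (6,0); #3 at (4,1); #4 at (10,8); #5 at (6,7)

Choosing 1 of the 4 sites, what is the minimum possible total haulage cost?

Open {Site 1}.
  #1→Site 1 2, #2→Site 1 8, #3→Site 1 9, #4→Site 1 4, #5→Site 1 1  ⇒ total 24.
Compare {Site 3}: total 29.
Compare {Site 2}: total 34.
No size-1 selection does better; minimum is 24.

24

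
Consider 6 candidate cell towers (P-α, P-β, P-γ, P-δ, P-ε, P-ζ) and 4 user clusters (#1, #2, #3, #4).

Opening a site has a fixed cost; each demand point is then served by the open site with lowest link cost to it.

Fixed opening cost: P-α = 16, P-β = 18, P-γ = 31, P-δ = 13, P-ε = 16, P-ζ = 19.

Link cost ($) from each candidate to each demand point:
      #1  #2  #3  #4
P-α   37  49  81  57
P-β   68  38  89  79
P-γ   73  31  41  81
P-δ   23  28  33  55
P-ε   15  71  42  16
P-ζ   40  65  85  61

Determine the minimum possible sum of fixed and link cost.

121

Open {P-δ, P-ε}: assign each demand point to its cheapest open site.
  #1→P-ε 15, #2→P-δ 28, #3→P-δ 33, #4→P-ε 16
  link cost 92, fixed 29 → total 121.
Compare {P-α, P-δ, P-ε}: link cost 92 + fixed 45 = 137.
Compare {P-β, P-δ, P-ε}: link cost 92 + fixed 47 = 139.
Compare {P-δ, P-ε, P-ζ}: link cost 92 + fixed 48 = 140.
All other subsets cost ≥ 137. Minimum total cost: 121.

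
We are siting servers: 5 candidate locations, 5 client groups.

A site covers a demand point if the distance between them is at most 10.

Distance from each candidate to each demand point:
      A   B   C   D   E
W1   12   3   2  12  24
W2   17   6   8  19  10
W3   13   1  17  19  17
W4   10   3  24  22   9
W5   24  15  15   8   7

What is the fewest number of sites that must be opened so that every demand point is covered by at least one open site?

3

Coverage sets (demand points within 10 of each site):
  W1: {B, C}
  W2: {B, C, E}
  W3: {B}
  W4: {A, B, E}
  W5: {D, E}
No 2 sites suffice: every size-2 union leaves at least one demand point uncovered.
But {W1, W4, W5} covers everything, so the minimum is 3.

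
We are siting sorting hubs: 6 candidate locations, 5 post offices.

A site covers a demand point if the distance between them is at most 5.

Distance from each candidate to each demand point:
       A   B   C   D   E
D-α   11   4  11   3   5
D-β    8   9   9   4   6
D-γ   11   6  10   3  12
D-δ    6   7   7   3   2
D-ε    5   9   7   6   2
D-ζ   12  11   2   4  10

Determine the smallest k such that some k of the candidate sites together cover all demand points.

3

Coverage sets (demand points within 5 of each site):
  D-α: {B, D, E}
  D-β: {D}
  D-γ: {D}
  D-δ: {D, E}
  D-ε: {A, E}
  D-ζ: {C, D}
No 2 sites suffice: every size-2 union leaves at least one demand point uncovered.
But {D-α, D-ε, D-ζ} covers everything, so the minimum is 3.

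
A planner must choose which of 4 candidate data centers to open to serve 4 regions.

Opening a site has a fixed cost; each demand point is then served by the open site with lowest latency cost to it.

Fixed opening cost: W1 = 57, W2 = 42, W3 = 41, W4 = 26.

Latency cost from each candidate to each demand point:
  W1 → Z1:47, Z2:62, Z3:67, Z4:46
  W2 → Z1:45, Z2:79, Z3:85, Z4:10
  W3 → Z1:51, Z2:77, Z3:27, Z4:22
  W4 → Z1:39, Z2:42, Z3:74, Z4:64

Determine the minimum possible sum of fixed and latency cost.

Open {W3, W4}: assign each demand point to its cheapest open site.
  Z1→W4 39, Z2→W4 42, Z3→W3 27, Z4→W3 22
  latency cost 130, fixed 67 → total 197.
Compare {W3}: latency cost 177 + fixed 41 = 218.
Compare {W2, W3, W4}: latency cost 118 + fixed 109 = 227.
Compare {W2, W4}: latency cost 165 + fixed 68 = 233.
All other subsets cost ≥ 218. Minimum total cost: 197.

197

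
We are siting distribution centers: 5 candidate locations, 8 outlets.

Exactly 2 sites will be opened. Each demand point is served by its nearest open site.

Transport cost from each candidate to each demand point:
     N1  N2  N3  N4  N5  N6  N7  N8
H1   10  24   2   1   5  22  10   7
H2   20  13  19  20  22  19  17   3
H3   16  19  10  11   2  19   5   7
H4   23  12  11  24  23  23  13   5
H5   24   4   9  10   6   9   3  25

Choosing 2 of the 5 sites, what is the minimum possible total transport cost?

41

Open {H1, H5}.
  N1→H1 10, N2→H5 4, N3→H1 2, N4→H1 1, N5→H1 5, N6→H5 9, N7→H5 3, N8→H1 7  ⇒ total 41.
Compare {H3, H5}: total 60.
Compare {H1, H2}: total 63.
No size-2 selection does better; minimum is 41.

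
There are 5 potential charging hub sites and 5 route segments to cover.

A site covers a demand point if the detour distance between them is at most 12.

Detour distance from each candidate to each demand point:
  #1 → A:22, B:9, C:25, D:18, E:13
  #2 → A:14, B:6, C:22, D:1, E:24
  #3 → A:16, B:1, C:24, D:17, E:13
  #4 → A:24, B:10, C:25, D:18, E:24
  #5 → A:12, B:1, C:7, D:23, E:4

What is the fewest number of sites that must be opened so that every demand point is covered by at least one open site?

2

Coverage sets (demand points within 12 of each site):
  #1: {B}
  #2: {B, D}
  #3: {B}
  #4: {B}
  #5: {A, B, C, E}
No single site covers all 5 demand points.
But {#2, #5} covers everything, so the minimum is 2.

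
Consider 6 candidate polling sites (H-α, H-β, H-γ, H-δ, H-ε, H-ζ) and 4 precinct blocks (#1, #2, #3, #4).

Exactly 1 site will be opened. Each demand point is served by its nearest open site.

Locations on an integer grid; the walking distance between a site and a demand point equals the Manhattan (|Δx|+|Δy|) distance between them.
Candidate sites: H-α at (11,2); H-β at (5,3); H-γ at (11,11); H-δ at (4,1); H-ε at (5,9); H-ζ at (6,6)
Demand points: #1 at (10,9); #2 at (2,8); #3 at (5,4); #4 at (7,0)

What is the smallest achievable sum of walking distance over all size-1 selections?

23

Open {H-ζ}.
  #1→H-ζ 7, #2→H-ζ 6, #3→H-ζ 3, #4→H-ζ 7  ⇒ total 23.
Compare {H-β}: total 25.
Compare {H-ε}: total 25.
No size-1 selection does better; minimum is 23.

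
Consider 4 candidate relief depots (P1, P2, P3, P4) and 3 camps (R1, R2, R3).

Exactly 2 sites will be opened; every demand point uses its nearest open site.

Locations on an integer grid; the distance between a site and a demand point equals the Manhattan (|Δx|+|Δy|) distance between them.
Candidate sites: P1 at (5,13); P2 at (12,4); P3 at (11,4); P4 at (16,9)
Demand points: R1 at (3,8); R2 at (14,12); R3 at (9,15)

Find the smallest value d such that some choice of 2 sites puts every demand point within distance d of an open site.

Open {P1, P4}.
  Farthest demand point is R1 at distance 7 (to P1); all others are ≤ 7.
With {P1, P2} the worst case is 10.
With {P1, P3} the worst case is 10.
No size-2 selection achieves below 7.

7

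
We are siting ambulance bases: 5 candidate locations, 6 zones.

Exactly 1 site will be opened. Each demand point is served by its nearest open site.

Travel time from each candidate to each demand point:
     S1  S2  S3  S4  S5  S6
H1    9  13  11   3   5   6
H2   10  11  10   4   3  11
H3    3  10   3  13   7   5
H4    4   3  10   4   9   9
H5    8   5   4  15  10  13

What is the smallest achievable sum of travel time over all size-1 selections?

Open {H4}.
  S1→H4 4, S2→H4 3, S3→H4 10, S4→H4 4, S5→H4 9, S6→H4 9  ⇒ total 39.
Compare {H3}: total 41.
Compare {H1}: total 47.
No size-1 selection does better; minimum is 39.

39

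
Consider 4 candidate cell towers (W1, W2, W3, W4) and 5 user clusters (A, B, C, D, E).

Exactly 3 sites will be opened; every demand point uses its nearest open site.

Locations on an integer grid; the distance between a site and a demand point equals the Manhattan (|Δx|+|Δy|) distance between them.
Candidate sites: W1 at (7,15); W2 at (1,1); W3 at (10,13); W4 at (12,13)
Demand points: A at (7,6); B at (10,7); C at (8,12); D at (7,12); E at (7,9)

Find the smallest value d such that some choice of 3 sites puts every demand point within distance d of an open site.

Open {W1, W2, W3}.
  Farthest demand point is A at distance 9 (to W1); all others are ≤ 9.
With {W1, W2, W4} the worst case is 9.
With {W1, W3, W4} the worst case is 9.
No size-3 selection achieves below 9.

9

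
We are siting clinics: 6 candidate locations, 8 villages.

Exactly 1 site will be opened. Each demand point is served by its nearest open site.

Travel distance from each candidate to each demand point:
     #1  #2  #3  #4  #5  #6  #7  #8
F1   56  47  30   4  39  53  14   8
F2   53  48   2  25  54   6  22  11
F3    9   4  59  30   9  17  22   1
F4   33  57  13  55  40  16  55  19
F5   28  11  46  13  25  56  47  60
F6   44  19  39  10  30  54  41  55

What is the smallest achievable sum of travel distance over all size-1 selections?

151

Open {F3}.
  #1→F3 9, #2→F3 4, #3→F3 59, #4→F3 30, #5→F3 9, #6→F3 17, #7→F3 22, #8→F3 1  ⇒ total 151.
Compare {F2}: total 221.
Compare {F1}: total 251.
No size-1 selection does better; minimum is 151.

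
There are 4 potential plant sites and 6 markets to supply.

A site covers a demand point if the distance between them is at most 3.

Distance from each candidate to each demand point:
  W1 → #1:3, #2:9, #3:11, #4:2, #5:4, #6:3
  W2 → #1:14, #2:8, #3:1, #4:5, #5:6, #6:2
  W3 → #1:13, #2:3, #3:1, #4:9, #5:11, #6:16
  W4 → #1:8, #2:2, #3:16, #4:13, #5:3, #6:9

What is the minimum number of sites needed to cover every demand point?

Coverage sets (demand points within 3 of each site):
  W1: {#1, #4, #6}
  W2: {#3, #6}
  W3: {#2, #3}
  W4: {#2, #5}
No 2 sites suffice: every size-2 union leaves at least one demand point uncovered.
But {W1, W2, W4} covers everything, so the minimum is 3.

3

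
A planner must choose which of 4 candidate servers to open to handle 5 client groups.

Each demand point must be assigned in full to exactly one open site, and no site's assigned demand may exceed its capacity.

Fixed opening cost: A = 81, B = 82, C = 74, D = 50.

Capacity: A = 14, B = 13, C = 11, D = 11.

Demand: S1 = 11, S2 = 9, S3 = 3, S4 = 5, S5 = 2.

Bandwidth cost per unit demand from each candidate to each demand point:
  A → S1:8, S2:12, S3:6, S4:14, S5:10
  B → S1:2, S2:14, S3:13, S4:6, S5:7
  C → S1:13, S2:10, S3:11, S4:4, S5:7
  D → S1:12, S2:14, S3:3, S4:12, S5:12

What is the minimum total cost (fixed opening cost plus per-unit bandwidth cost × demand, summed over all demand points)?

Open {B, C, D}; cheapest assignment that respects the capacities:
  B (cap 13, load 13): S1, S5 — cost 11×2 + 2×7 = 36
  C (cap 11, load 9): S2 — cost 9×10 = 90
  D (cap 11, load 8): S3, S4 — cost 3×3 + 5×12 = 69
  Shipping 195, fixed 206 → total 401.
  Any other capacity-feasible assignment to {B, C, D} ships for at least 195.
Compare {A, B, C}: its best feasible assignment gives total 419.
Compare {A, B, D}: its best feasible assignment gives total 426.
Every other set of open sites that can feasibly serve all demand totals ≥ 419 even under its best assignment. Minimum: 401.

401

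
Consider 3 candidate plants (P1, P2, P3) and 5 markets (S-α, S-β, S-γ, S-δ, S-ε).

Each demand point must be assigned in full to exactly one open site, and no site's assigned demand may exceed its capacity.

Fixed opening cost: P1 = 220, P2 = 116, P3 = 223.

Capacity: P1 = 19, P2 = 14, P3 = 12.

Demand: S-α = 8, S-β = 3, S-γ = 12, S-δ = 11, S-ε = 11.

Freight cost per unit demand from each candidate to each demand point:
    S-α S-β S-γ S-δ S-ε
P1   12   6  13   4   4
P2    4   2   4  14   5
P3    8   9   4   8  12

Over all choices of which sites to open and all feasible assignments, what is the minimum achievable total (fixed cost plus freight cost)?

808

Open {P1, P2, P3}; cheapest assignment that respects the capacities:
  P1 (cap 19, load 19): S-α, S-δ — cost 8×12 + 11×4 = 140
  P2 (cap 14, load 14): S-β, S-ε — cost 3×2 + 11×5 = 61
  P3 (cap 12, load 12): S-γ — cost 12×4 = 48
  Shipping 249, fixed 559 → total 808.
  Any other capacity-feasible assignment to {P1, P2, P3} ships for at least 249.
Total demand is 45 and no other set of sites has combined capacity ≥ 45, so {P1, P2, P3} is the only feasible choice of open sites. Minimum: 808.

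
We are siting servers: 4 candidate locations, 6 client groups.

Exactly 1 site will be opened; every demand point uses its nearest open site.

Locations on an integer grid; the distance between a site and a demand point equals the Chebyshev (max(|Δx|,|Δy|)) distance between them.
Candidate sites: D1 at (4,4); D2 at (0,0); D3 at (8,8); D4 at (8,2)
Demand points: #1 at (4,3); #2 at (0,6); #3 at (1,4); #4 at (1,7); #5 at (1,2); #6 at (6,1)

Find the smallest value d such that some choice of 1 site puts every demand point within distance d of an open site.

4

Open {D1}.
  Farthest demand point is #2 at distance 4 (to D1); all others are ≤ 4.
With {D2} the worst case is 7.
With {D3} the worst case is 8.
No size-1 selection achieves below 4.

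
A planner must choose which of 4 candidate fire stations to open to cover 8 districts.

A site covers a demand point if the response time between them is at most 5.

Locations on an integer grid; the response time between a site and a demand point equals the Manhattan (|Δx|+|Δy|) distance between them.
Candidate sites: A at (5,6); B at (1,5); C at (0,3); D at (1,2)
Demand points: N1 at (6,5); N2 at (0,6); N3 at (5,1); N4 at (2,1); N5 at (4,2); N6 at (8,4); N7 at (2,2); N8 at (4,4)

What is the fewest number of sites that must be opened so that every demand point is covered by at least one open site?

Coverage sets (demand points within 5 of each site):
  A: {N1, N2, N3, N5, N6, N8}
  B: {N1, N2, N4, N7, N8}
  C: {N2, N4, N5, N7, N8}
  D: {N2, N3, N4, N5, N7, N8}
No single site covers all 8 demand points.
But {A, B} covers everything, so the minimum is 2.

2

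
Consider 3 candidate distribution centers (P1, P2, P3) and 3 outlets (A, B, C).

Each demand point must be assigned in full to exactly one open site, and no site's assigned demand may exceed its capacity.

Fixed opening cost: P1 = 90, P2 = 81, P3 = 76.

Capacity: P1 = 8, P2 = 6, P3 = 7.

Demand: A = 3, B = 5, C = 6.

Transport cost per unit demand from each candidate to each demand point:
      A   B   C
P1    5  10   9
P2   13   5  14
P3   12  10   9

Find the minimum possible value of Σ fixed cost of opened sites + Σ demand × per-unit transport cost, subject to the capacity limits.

285

Open {P1, P3}; cheapest assignment that respects the capacities:
  P1 (cap 8, load 8): A, B — cost 3×5 + 5×10 = 65
  P3 (cap 7, load 6): C — cost 6×9 = 54
  Shipping 119, fixed 166 → total 285.
  Any other capacity-feasible assignment to {P1, P3} ships for at least 119.
Compare {P1, P2}: its best feasible assignment gives total 320.
Compare {P1, P2, P3}: its best feasible assignment gives total 341.
Every other set of open sites that can feasibly serve all demand totals ≥ 320 even under its best assignment. Minimum: 285.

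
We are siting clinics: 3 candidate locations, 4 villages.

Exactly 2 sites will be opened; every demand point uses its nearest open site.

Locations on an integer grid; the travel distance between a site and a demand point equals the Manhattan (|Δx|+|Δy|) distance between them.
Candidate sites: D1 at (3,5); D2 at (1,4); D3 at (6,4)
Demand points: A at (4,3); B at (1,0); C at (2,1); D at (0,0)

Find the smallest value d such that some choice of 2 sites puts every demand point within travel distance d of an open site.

5

Open {D1, D2}.
  Farthest demand point is D at travel distance 5 (to D2); all others are ≤ 5.
With {D2, D3} the worst case is 5.
With {D1, D3} the worst case is 8.
No size-2 selection achieves below 5.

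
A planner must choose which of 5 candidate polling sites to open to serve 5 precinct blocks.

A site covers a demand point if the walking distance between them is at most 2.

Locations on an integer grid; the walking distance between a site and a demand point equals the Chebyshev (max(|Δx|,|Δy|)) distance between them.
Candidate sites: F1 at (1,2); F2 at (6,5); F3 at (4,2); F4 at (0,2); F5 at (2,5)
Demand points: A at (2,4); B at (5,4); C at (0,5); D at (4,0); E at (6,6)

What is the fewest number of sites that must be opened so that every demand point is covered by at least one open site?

3

Coverage sets (demand points within 2 of each site):
  F1: {A}
  F2: {B, E}
  F3: {A, B, D}
  F4: {A}
  F5: {A, C}
No 2 sites suffice: every size-2 union leaves at least one demand point uncovered.
But {F2, F3, F5} covers everything, so the minimum is 3.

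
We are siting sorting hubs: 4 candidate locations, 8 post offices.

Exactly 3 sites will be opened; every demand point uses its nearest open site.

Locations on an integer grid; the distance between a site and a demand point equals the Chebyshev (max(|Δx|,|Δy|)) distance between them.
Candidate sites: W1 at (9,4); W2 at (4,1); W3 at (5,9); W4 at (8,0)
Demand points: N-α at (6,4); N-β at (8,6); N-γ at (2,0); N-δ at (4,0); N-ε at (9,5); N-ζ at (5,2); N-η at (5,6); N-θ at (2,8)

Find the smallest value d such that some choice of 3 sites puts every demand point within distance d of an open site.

3

Open {W1, W2, W3}.
  Farthest demand point is N-α at distance 3 (to W1); all others are ≤ 3.
With {W2, W3, W4} the worst case is 4.
With {W1, W3, W4} the worst case is 6.
No size-3 selection achieves below 3.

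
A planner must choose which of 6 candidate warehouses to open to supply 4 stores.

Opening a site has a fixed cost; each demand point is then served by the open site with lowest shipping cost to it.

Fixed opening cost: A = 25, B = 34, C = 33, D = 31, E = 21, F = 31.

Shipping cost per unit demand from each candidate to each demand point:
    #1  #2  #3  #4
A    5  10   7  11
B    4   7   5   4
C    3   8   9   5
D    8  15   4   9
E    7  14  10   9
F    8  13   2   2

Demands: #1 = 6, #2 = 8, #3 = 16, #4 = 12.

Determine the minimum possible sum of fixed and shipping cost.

201

Open {B, F}: assign each demand point to its cheapest open site.
  #1→B 6×4=24, #2→B 8×7=56, #3→F 16×2=32, #4→F 12×2=24
  shipping cost 136, fixed 65 → total 201.
Compare {C, F}: shipping cost 138 + fixed 64 = 202.
Compare {A, F}: shipping cost 166 + fixed 56 = 222.
Compare {B, E, F}: shipping cost 136 + fixed 86 = 222.
All other subsets cost ≥ 202. Minimum total cost: 201.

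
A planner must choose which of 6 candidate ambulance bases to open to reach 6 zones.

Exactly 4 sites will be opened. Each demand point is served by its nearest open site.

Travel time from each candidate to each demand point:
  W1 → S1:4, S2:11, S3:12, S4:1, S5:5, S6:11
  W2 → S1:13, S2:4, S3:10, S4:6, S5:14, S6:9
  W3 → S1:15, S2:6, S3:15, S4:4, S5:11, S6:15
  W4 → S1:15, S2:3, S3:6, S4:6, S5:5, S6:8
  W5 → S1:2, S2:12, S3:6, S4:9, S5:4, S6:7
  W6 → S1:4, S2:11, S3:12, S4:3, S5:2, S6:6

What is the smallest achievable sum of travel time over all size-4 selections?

Open {W1, W4, W5, W6}.
  S1→W5 2, S2→W4 3, S3→W4 6, S4→W1 1, S5→W6 2, S6→W6 6  ⇒ total 20.
Compare {W1, W2, W5, W6}: total 21.
Compare {W1, W2, W4, W6}: total 22.
No size-4 selection does better; minimum is 20.

20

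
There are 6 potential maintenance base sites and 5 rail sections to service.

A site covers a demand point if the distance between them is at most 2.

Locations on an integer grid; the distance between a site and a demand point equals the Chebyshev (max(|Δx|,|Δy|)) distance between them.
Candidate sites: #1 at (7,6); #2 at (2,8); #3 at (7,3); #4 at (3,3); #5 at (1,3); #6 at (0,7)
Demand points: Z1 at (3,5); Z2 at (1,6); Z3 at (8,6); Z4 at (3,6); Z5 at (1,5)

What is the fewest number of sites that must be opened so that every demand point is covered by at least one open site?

3

Coverage sets (demand points within 2 of each site):
  #1: {Z3}
  #2: {Z2, Z4}
  #3: {}
  #4: {Z1, Z5}
  #5: {Z1, Z5}
  #6: {Z2, Z5}
No 2 sites suffice: every size-2 union leaves at least one demand point uncovered.
But {#1, #2, #4} covers everything, so the minimum is 3.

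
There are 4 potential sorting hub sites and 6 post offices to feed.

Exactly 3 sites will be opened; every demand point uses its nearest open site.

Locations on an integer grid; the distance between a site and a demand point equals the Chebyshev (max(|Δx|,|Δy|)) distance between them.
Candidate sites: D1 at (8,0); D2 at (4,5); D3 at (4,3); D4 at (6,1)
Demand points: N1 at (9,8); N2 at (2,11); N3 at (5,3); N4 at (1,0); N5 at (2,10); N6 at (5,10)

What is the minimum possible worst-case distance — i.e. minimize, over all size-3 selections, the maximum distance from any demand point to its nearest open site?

6

Open {D1, D2, D3}.
  Farthest demand point is N2 at distance 6 (to D2); all others are ≤ 6.
With {D1, D2, D4} the worst case is 6.
With {D2, D3, D4} the worst case is 6.
No size-3 selection achieves below 6.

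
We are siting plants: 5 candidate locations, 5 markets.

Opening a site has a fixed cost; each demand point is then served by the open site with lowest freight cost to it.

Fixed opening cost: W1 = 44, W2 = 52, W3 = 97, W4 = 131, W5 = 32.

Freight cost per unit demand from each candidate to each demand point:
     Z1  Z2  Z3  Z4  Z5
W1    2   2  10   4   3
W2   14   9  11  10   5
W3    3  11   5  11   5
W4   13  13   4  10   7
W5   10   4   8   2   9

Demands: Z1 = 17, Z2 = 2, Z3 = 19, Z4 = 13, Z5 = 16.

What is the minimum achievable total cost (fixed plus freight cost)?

Open {W1, W5}: assign each demand point to its cheapest open site.
  Z1→W1 17×2=34, Z2→W1 2×2=4, Z3→W5 19×8=152, Z4→W5 13×2=26, Z5→W1 16×3=48
  freight cost 264, fixed 76 → total 340.
Compare {W1}: freight cost 328 + fixed 44 = 372.
Compare {W1, W3}: freight cost 233 + fixed 141 = 374.
Compare {W1, W3, W5}: freight cost 207 + fixed 173 = 380.
All other subsets cost ≥ 372. Minimum total cost: 340.

340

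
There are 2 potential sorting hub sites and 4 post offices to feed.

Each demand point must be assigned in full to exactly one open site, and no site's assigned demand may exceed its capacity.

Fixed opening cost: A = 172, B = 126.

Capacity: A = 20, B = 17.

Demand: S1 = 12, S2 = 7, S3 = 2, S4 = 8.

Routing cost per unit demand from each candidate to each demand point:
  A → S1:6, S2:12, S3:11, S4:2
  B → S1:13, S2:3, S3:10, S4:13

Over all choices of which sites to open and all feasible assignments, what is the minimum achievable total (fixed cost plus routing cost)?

Open {A, B}; cheapest assignment that respects the capacities:
  A (cap 20, load 20): S1, S4 — cost 12×6 + 8×2 = 88
  B (cap 17, load 9): S2, S3 — cost 7×3 + 2×10 = 41
  Shipping 129, fixed 298 → total 427.
  Any other capacity-feasible assignment to {A, B} ships for at least 129.
Total demand is 29 and no other set of sites has combined capacity ≥ 29, so {A, B} is the only feasible choice of open sites. Minimum: 427.

427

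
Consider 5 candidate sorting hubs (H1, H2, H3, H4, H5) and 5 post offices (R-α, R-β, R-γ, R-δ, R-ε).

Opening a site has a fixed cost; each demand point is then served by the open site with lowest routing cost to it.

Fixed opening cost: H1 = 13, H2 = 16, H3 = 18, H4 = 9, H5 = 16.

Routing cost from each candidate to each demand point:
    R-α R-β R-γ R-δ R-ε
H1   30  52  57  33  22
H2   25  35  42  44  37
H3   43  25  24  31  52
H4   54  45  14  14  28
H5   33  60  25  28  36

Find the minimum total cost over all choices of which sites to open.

Open {H2, H4}: assign each demand point to its cheapest open site.
  R-α→H2 25, R-β→H2 35, R-γ→H4 14, R-δ→H4 14, R-ε→H4 28
  routing cost 116, fixed 25 → total 141.
Compare {H1, H3, H4}: routing cost 105 + fixed 40 = 145.
Compare {H1, H4}: routing cost 125 + fixed 22 = 147.
Compare {H1, H2, H4}: routing cost 110 + fixed 38 = 148.
All other subsets cost ≥ 145. Minimum total cost: 141.

141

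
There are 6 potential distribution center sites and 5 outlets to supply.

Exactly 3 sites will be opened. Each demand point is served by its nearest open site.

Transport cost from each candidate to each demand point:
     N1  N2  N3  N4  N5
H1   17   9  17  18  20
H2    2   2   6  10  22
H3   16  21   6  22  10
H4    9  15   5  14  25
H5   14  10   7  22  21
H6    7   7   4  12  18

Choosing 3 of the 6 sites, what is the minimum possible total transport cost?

Open {H2, H3, H6}.
  N1→H2 2, N2→H2 2, N3→H6 4, N4→H2 10, N5→H3 10  ⇒ total 28.
Compare {H2, H3, H4}: total 29.
Compare {H1, H2, H3}: total 30.
No size-3 selection does better; minimum is 28.

28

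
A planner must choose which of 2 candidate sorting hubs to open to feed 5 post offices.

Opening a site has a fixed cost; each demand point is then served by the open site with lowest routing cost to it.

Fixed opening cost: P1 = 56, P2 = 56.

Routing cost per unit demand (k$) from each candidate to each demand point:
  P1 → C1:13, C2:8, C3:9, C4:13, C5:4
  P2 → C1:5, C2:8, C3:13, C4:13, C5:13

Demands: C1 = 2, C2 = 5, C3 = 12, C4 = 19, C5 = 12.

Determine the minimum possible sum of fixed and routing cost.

Open {P1}: assign each demand point to its cheapest open site.
  C1→P1 2×13=26, C2→P1 5×8=40, C3→P1 12×9=108, C4→P1 19×13=247, C5→P1 12×4=48
  routing cost 469, fixed 56 → total 525.
Compare {P1, P2}: routing cost 453 + fixed 112 = 565.
Compare {P2}: routing cost 609 + fixed 56 = 665.

525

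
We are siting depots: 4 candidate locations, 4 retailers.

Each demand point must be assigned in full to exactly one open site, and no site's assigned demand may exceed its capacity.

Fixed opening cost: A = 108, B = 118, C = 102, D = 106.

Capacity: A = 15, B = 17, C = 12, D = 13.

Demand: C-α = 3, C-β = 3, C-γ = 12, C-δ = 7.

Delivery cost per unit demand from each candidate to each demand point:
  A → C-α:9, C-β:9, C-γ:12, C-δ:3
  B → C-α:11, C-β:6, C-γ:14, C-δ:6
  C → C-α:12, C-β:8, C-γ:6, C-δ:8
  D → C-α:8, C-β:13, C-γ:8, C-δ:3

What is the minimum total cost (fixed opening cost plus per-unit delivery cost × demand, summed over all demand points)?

357

Open {A, C}; cheapest assignment that respects the capacities:
  A (cap 15, load 13): C-α, C-β, C-δ — cost 3×9 + 3×9 + 7×3 = 75
  C (cap 12, load 12): C-γ — cost 12×6 = 72
  Shipping 147, fixed 210 → total 357.
  Any other capacity-feasible assignment to {A, C} ships for at least 147.
Compare {C, D}: its best feasible assignment gives total 364.
Compare {A, D}: its best feasible assignment gives total 385.
Every other set of open sites that can feasibly serve all demand totals ≥ 364 even under its best assignment. Minimum: 357.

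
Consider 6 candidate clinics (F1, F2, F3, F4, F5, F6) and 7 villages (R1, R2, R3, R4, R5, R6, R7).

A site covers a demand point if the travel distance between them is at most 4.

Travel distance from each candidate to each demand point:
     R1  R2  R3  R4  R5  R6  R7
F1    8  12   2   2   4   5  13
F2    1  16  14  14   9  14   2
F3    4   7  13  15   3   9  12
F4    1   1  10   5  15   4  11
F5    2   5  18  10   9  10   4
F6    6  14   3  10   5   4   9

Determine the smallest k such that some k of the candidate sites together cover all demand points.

Coverage sets (demand points within 4 of each site):
  F1: {R3, R4, R5}
  F2: {R1, R7}
  F3: {R1, R5}
  F4: {R1, R2, R6}
  F5: {R1, R7}
  F6: {R3, R6}
No 2 sites suffice: every size-2 union leaves at least one demand point uncovered.
But {F1, F2, F4} covers everything, so the minimum is 3.

3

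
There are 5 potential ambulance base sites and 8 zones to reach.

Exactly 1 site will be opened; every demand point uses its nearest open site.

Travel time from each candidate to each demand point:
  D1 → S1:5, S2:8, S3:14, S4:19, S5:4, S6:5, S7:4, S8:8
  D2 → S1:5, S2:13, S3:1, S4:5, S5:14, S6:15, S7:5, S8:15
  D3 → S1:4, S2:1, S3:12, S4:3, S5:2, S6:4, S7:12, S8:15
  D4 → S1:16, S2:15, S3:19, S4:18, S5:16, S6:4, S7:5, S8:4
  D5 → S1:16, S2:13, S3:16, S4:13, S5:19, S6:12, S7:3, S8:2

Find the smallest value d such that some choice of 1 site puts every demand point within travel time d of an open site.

Open {D2}.
  Farthest demand point is S6 at travel time 15 (to D2); all others are ≤ 15.
With {D3} the worst case is 15.
With {D1} the worst case is 19.
No size-1 selection achieves below 15.

15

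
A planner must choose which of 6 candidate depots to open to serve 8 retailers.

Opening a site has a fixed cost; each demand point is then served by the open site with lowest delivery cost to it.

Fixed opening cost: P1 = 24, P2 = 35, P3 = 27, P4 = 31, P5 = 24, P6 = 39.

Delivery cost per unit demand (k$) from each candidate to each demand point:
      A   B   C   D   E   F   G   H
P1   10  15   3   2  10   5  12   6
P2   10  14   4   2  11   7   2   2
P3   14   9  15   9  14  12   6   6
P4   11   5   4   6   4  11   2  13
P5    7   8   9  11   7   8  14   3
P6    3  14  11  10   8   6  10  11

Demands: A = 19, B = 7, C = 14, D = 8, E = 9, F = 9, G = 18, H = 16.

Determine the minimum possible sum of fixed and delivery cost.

Open {P2, P4, P6}: assign each demand point to its cheapest open site.
  A→P6 19×3=57, B→P4 7×5=35, C→P2 14×4=56, D→P2 8×2=16, E→P4 9×4=36, F→P6 9×6=54, G→P2 18×2=36, H→P2 16×2=32
  delivery cost 322, fixed 105 → total 427.
Compare {P1, P2, P4, P6}: delivery cost 299 + fixed 129 = 428.
Compare {P1, P4, P5, P6}: delivery cost 315 + fixed 118 = 433.
Compare {P2, P4, P5, P6}: delivery cost 322 + fixed 129 = 451.
All other subsets cost ≥ 428. Minimum total cost: 427.

427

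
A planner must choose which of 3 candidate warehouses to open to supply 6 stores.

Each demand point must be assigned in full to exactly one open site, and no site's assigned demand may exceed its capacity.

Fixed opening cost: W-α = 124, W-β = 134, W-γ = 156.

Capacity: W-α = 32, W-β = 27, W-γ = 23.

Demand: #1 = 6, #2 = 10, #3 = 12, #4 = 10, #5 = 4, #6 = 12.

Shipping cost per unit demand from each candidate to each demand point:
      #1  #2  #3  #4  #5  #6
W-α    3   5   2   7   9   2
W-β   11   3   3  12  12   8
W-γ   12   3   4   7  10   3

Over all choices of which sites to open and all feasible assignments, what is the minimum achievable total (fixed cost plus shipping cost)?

Open {W-α, W-β}; cheapest assignment that respects the capacities:
  W-α (cap 32, load 32): #1, #4, #5, #6 — cost 6×3 + 10×7 + 4×9 + 12×2 = 148
  W-β (cap 27, load 22): #2, #3 — cost 10×3 + 12×3 = 66
  Shipping 214, fixed 258 → total 472.
  Any other capacity-feasible assignment to {W-α, W-β} ships for at least 214.
Compare {W-α, W-γ}: its best feasible assignment gives total 494.
Compare {W-α, W-β, W-γ}: its best feasible assignment gives total 620.
Every other set of open sites that can feasibly serve all demand totals ≥ 494 even under its best assignment. Minimum: 472.

472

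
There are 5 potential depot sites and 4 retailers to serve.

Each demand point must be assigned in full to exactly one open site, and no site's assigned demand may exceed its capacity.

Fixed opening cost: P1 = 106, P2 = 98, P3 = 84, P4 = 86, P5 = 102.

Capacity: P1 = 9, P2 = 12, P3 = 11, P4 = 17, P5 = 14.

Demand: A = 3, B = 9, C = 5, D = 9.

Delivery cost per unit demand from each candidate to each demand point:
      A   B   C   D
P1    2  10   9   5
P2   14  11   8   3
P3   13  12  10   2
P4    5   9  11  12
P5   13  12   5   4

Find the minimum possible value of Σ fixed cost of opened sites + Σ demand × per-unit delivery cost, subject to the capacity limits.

Open {P3, P4}; cheapest assignment that respects the capacities:
  P3 (cap 11, load 9): D — cost 9×2 = 18
  P4 (cap 17, load 17): A, B, C — cost 3×5 + 9×9 + 5×11 = 151
  Shipping 169, fixed 170 → total 339.
  Any other capacity-feasible assignment to {P3, P4} ships for at least 169.
Compare {P4, P5}: its best feasible assignment gives total 345.
Compare {P2, P4}: its best feasible assignment gives total 362.
Every other set of open sites that can feasibly serve all demand totals ≥ 345 even under its best assignment. Minimum: 339.

339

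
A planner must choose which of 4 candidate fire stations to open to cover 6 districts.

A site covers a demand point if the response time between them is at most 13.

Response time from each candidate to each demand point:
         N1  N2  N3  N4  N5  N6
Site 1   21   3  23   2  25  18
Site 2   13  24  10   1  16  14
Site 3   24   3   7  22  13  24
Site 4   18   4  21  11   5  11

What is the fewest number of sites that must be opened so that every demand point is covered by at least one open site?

2

Coverage sets (demand points within 13 of each site):
  Site 1: {N2, N4}
  Site 2: {N1, N3, N4}
  Site 3: {N2, N3, N5}
  Site 4: {N2, N4, N5, N6}
No single site covers all 6 demand points.
But {Site 2, Site 4} covers everything, so the minimum is 2.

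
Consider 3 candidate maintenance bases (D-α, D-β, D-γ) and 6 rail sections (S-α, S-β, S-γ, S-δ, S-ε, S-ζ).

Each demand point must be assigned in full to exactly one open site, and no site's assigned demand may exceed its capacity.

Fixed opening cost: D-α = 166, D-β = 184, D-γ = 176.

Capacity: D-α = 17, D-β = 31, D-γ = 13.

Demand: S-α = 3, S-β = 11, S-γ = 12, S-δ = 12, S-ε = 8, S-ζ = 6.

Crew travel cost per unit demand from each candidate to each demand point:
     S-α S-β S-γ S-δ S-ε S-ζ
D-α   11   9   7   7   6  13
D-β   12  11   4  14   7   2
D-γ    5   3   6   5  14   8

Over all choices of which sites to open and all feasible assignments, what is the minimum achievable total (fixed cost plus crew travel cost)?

Open {D-α, D-β, D-γ}; cheapest assignment that respects the capacities:
  D-α (cap 17, load 15): S-α, S-δ — cost 3×11 + 12×7 = 117
  D-β (cap 31, load 26): S-γ, S-ε, S-ζ — cost 12×4 + 8×7 + 6×2 = 116
  D-γ (cap 13, load 11): S-β — cost 11×3 = 33
  Shipping 266, fixed 526 → total 792.
  Any other capacity-feasible assignment to {D-α, D-β, D-γ} ships for at least 266.
Total demand is 52 and no other set of sites has combined capacity ≥ 52, so {D-α, D-β, D-γ} is the only feasible choice of open sites. Minimum: 792.

792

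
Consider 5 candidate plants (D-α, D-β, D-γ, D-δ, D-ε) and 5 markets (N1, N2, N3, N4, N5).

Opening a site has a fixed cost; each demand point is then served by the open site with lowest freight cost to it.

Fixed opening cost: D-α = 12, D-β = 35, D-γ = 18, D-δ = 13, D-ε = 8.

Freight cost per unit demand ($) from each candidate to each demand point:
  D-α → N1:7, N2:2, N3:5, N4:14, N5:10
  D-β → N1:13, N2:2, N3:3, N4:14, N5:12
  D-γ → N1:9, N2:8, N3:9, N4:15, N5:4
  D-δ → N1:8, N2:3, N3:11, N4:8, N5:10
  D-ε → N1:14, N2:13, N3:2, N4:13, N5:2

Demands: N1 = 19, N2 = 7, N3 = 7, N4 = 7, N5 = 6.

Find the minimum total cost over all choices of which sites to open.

262

Open {D-α, D-δ, D-ε}: assign each demand point to its cheapest open site.
  N1→D-α 19×7=133, N2→D-α 7×2=14, N3→D-ε 7×2=14, N4→D-δ 7×8=56, N5→D-ε 6×2=12
  freight cost 229, fixed 33 → total 262.
Compare {D-δ, D-ε}: freight cost 255 + fixed 21 = 276.
Compare {D-α, D-γ, D-δ, D-ε}: freight cost 229 + fixed 51 = 280.
Compare {D-α, D-ε}: freight cost 264 + fixed 20 = 284.
All other subsets cost ≥ 276. Minimum total cost: 262.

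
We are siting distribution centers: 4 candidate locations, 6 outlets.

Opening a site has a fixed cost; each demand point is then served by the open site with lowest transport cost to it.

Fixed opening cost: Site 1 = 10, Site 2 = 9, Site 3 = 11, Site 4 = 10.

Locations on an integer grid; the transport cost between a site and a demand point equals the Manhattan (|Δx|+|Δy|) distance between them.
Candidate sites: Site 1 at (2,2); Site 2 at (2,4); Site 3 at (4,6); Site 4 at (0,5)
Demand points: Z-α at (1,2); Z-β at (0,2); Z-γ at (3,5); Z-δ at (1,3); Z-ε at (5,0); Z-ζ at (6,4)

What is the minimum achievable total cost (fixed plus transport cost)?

30

Open {Site 1}: assign each demand point to its cheapest open site.
  Z-α→Site 1 1, Z-β→Site 1 2, Z-γ→Site 1 4, Z-δ→Site 1 2, Z-ε→Site 1 5, Z-ζ→Site 1 6
  transport cost 20, fixed 10 → total 30.
Compare {Site 2}: transport cost 22 + fixed 9 = 31.
Compare {Site 1, Site 2}: transport cost 16 + fixed 19 = 35.
Compare {Site 1, Site 3}: transport cost 16 + fixed 21 = 37.
All other subsets cost ≥ 31. Minimum total cost: 30.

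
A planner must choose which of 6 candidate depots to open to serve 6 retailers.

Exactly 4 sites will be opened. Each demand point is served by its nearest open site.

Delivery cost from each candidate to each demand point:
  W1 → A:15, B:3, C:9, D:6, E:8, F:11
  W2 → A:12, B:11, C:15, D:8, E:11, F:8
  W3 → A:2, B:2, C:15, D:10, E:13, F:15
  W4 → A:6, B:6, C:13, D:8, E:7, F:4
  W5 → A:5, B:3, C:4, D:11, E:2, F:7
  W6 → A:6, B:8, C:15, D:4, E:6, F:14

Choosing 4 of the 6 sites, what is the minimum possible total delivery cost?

Open {W3, W4, W5, W6}.
  A→W3 2, B→W3 2, C→W5 4, D→W6 4, E→W5 2, F→W4 4  ⇒ total 18.
Compare {W1, W3, W4, W5}: total 20.
Compare {W1, W3, W5, W6}: total 21.
No size-4 selection does better; minimum is 18.

18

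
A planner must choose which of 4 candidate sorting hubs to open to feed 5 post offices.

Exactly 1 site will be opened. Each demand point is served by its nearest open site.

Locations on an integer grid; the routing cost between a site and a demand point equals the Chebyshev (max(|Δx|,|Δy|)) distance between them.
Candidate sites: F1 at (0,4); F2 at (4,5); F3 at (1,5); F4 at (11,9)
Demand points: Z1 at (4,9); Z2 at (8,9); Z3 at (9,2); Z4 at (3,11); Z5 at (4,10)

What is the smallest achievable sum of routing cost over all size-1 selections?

24

Open {F2}.
  Z1→F2 4, Z2→F2 4, Z3→F2 5, Z4→F2 6, Z5→F2 5  ⇒ total 24.
Compare {F3}: total 30.
Compare {F4}: total 32.
No size-1 selection does better; minimum is 24.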